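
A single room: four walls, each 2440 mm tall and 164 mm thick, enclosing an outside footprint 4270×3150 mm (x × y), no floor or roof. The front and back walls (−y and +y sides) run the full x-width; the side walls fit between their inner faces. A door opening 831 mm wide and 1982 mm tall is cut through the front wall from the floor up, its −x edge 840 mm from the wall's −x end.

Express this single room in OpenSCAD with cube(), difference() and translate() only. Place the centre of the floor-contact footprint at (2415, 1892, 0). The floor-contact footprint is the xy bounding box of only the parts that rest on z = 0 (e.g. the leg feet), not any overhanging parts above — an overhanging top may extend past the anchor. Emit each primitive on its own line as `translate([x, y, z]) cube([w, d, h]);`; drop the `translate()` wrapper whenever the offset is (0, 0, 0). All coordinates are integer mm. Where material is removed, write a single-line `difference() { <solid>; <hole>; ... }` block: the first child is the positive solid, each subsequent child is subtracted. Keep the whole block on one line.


difference() { translate([280, 317, 0]) cube([4270, 164, 2440]); translate([1120, 317, 0]) cube([831, 164, 1982]); }
translate([280, 3303, 0]) cube([4270, 164, 2440]);
translate([280, 481, 0]) cube([164, 2822, 2440]);
translate([4386, 481, 0]) cube([164, 2822, 2440]);


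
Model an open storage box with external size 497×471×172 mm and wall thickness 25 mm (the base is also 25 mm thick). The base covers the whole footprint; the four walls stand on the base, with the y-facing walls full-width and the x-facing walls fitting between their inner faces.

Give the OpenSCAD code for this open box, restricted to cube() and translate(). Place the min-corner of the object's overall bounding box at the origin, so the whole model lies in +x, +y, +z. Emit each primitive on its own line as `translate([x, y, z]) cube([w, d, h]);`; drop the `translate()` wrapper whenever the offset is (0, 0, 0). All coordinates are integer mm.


cube([497, 471, 25]);
translate([0, 0, 25]) cube([497, 25, 147]);
translate([0, 446, 25]) cube([497, 25, 147]);
translate([0, 25, 25]) cube([25, 421, 147]);
translate([472, 25, 25]) cube([25, 421, 147]);


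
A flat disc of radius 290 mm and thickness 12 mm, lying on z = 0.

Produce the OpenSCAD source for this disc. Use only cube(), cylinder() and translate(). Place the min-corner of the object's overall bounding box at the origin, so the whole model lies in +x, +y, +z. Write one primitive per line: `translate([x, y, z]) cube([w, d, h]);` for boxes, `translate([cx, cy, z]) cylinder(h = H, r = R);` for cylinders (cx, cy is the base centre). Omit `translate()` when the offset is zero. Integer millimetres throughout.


translate([290, 290, 0]) cylinder(h = 12, r = 290);


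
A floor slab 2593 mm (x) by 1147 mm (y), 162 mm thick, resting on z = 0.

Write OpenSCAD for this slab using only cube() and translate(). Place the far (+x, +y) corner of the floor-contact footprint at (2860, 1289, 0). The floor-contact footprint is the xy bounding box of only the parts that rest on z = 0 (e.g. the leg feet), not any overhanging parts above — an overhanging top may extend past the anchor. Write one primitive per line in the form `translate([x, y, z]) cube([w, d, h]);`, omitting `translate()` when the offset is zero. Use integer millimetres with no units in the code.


translate([267, 142, 0]) cube([2593, 1147, 162]);


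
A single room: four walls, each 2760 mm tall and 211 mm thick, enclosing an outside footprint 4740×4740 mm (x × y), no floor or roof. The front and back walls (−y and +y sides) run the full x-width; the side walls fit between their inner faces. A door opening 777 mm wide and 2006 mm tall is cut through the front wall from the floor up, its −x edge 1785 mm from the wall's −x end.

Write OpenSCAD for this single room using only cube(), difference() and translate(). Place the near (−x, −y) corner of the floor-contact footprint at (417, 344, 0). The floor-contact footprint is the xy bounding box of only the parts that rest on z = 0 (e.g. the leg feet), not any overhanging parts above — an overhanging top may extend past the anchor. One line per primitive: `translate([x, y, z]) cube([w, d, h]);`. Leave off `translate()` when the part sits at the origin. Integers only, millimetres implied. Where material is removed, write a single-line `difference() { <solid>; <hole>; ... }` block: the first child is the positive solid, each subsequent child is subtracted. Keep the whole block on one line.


difference() { translate([417, 344, 0]) cube([4740, 211, 2760]); translate([2202, 344, 0]) cube([777, 211, 2006]); }
translate([417, 4873, 0]) cube([4740, 211, 2760]);
translate([417, 555, 0]) cube([211, 4318, 2760]);
translate([4946, 555, 0]) cube([211, 4318, 2760]);


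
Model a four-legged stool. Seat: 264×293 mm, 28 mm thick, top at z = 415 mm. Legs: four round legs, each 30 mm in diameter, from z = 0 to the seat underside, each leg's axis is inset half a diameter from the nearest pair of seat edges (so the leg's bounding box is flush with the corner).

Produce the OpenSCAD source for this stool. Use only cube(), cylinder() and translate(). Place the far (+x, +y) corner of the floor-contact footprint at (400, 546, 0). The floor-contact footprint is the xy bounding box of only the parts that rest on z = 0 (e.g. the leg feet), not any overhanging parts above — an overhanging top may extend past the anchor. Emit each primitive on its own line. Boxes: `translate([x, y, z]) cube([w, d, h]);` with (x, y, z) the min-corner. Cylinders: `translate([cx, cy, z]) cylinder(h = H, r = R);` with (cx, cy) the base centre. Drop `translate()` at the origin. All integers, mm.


translate([136, 253, 387]) cube([264, 293, 28]);
translate([151, 268, 0]) cylinder(h = 387, r = 15);
translate([385, 268, 0]) cylinder(h = 387, r = 15);
translate([151, 531, 0]) cylinder(h = 387, r = 15);
translate([385, 531, 0]) cylinder(h = 387, r = 15);


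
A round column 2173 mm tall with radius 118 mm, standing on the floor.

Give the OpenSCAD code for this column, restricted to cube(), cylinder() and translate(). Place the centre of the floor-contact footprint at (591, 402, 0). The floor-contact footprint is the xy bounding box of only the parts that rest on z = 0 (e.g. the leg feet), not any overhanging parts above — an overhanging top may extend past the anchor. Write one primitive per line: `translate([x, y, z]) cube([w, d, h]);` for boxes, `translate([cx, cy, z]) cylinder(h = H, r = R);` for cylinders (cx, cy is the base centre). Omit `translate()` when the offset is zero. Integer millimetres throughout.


translate([591, 402, 0]) cylinder(h = 2173, r = 118);


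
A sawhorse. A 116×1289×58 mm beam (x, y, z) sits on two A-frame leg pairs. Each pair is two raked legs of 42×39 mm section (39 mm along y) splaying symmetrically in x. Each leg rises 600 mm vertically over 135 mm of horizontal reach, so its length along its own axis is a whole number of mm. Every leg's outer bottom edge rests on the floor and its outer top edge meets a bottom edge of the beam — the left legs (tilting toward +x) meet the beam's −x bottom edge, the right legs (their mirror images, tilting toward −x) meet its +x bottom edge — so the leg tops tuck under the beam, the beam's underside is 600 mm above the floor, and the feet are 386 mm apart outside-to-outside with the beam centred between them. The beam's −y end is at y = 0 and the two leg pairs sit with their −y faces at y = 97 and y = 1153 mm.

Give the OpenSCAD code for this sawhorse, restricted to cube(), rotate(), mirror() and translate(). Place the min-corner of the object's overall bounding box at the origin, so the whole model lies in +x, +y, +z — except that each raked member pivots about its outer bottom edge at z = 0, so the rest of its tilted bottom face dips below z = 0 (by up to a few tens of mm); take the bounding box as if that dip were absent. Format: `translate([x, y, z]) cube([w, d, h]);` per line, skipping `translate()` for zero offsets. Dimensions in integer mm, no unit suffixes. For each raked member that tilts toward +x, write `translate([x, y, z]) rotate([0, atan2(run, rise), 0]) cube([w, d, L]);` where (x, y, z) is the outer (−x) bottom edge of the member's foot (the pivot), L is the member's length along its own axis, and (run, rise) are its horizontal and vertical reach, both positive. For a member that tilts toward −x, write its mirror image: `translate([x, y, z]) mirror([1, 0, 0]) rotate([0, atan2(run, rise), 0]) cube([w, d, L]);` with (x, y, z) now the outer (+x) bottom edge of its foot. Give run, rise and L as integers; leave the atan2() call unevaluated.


// leg length = √(135² + 600²) = 615
// right-leg outer foot x = 2·135 + 116 = 386
// beam min-corner = (135, 0, 600)
translate([135, 0, 600]) cube([116, 1289, 58]);
translate([0, 97, 0]) rotate([0, atan2(135, 600), 0]) cube([42, 39, 615]);
translate([386, 97, 0]) mirror([1, 0, 0]) rotate([0, atan2(135, 600), 0]) cube([42, 39, 615]);
translate([0, 1153, 0]) rotate([0, atan2(135, 600), 0]) cube([42, 39, 615]);
translate([386, 1153, 0]) mirror([1, 0, 0]) rotate([0, atan2(135, 600), 0]) cube([42, 39, 615]);


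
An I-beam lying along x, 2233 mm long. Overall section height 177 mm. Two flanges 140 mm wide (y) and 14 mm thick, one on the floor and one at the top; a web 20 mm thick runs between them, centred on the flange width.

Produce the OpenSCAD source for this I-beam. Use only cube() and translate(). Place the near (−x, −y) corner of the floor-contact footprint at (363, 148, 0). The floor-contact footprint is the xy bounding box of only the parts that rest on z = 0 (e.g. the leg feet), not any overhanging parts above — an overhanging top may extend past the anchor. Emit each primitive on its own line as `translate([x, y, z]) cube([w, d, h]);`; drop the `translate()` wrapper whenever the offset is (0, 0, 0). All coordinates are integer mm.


translate([363, 148, 0]) cube([2233, 140, 14]);
translate([363, 208, 14]) cube([2233, 20, 149]);
translate([363, 148, 163]) cube([2233, 140, 14]);


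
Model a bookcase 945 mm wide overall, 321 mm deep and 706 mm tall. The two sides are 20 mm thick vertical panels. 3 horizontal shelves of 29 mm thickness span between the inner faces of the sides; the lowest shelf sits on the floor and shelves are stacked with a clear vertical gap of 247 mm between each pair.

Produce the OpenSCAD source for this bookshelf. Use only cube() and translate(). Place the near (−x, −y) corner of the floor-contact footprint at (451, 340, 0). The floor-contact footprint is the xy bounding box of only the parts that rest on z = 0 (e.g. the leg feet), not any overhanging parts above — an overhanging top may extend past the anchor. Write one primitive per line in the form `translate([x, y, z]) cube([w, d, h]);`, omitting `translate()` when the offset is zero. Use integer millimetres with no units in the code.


translate([451, 340, 0]) cube([20, 321, 706]);
translate([1376, 340, 0]) cube([20, 321, 706]);
translate([471, 340, 0]) cube([905, 321, 29]);
translate([471, 340, 276]) cube([905, 321, 29]);
translate([471, 340, 552]) cube([905, 321, 29]);


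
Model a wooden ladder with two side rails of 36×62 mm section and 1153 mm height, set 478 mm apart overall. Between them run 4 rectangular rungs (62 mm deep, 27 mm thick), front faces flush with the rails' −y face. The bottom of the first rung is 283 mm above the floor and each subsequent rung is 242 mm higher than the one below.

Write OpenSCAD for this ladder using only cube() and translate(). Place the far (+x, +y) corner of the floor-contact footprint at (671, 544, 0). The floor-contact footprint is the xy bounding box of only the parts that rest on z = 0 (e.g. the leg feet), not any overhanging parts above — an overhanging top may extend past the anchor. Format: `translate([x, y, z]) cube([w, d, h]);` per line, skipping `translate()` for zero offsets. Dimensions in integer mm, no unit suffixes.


// rung span = 478 - 2*36 = 406
// rung[k] z = 283 + k*242
translate([193, 482, 0]) cube([36, 62, 1153]);
translate([635, 482, 0]) cube([36, 62, 1153]);
translate([229, 482, 283]) cube([406, 62, 27]);
translate([229, 482, 525]) cube([406, 62, 27]);
translate([229, 482, 767]) cube([406, 62, 27]);
translate([229, 482, 1009]) cube([406, 62, 27]);


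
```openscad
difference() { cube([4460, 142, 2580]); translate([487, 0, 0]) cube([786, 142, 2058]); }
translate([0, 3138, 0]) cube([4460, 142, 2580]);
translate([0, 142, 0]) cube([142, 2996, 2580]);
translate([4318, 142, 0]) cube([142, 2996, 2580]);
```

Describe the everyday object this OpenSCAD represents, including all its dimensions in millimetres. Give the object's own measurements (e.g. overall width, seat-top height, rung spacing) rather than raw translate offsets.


A single room: four walls, each 2580 mm tall and 142 mm thick, enclosing an outside footprint 4460×3280 mm (x × y), no floor or roof. The front and back walls (−y and +y sides) run the full x-width; the side walls fit between their inner faces. A door opening 786 mm wide and 2058 mm tall is cut through the front wall from the floor up, its −x edge 487 mm from the wall's −x end.


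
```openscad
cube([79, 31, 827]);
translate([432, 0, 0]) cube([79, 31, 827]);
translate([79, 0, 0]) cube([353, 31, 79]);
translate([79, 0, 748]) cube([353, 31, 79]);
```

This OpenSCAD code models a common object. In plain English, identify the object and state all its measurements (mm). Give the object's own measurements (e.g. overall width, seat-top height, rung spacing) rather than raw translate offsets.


A rectangular picture frame lying in the x–z plane (depth along y). The opening is 353 mm wide (x) by 669 mm tall (z), surrounded by a border 79 mm wide on all four sides. The frame is 31 mm deep and is made of two full-height vertical stiles with two horizontal rails fitted between them.


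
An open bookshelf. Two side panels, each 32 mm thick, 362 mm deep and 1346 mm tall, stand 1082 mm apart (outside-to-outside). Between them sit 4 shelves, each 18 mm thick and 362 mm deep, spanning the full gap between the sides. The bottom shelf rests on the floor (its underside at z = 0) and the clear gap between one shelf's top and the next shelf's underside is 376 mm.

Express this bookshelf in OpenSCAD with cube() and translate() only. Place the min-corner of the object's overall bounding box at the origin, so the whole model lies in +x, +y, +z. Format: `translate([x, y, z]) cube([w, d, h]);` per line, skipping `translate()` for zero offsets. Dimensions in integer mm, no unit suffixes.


cube([32, 362, 1346]);
translate([1050, 0, 0]) cube([32, 362, 1346]);
translate([32, 0, 0]) cube([1018, 362, 18]);
translate([32, 0, 394]) cube([1018, 362, 18]);
translate([32, 0, 788]) cube([1018, 362, 18]);
translate([32, 0, 1182]) cube([1018, 362, 18]);


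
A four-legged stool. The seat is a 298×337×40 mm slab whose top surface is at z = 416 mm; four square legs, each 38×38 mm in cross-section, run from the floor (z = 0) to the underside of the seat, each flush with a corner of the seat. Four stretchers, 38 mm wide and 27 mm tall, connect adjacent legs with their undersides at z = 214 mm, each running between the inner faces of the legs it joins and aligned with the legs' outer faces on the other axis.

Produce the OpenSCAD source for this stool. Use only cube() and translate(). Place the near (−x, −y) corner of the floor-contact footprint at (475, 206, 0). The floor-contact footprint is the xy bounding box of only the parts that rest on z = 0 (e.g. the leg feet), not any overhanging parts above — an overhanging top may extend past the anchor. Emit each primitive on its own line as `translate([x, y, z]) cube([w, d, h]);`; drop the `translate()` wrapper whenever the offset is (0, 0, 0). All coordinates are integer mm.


// leg_h = 416 - 40 = 376
// stretcher span = 298 - 2*38 = 222
translate([475, 206, 376]) cube([298, 337, 40]);
translate([475, 206, 0]) cube([38, 38, 376]);
translate([735, 206, 0]) cube([38, 38, 376]);
translate([475, 505, 0]) cube([38, 38, 376]);
translate([735, 505, 0]) cube([38, 38, 376]);
translate([513, 206, 214]) cube([222, 38, 27]);
translate([513, 505, 214]) cube([222, 38, 27]);
translate([475, 244, 214]) cube([38, 261, 27]);
translate([735, 244, 214]) cube([38, 261, 27]);


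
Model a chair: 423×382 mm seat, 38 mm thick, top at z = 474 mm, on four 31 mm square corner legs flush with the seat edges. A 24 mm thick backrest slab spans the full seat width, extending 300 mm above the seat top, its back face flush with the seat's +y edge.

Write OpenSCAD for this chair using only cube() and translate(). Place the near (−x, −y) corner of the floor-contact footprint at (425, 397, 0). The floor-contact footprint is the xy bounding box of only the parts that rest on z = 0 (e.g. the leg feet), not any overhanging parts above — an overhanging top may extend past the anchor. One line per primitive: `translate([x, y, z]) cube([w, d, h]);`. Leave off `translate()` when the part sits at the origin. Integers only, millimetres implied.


// leg_h = 474 - 38 = 436
translate([425, 397, 436]) cube([423, 382, 38]);
translate([425, 397, 0]) cube([31, 31, 436]);
translate([817, 397, 0]) cube([31, 31, 436]);
translate([425, 748, 0]) cube([31, 31, 436]);
translate([817, 748, 0]) cube([31, 31, 436]);
translate([425, 755, 474]) cube([423, 24, 300]);


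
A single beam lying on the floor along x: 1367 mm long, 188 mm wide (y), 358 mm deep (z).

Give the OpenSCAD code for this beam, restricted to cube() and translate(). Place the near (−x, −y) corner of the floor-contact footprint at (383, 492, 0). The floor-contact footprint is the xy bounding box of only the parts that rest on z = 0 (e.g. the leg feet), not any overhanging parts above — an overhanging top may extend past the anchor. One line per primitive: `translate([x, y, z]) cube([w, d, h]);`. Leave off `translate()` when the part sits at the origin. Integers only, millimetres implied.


translate([383, 492, 0]) cube([1367, 188, 358]);


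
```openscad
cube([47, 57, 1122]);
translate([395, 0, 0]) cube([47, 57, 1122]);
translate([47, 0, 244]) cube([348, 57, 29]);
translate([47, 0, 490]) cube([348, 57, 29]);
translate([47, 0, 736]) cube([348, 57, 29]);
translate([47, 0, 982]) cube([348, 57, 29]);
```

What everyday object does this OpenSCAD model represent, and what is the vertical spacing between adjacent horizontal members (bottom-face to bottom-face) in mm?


A ladder. The rung spacing is 246 mm.

Two tall 47×57 posts with 4 short bars between them — a ladder. Adjacent rungs sit at z = 244 and z = 490, so the spacing is 490 − 244 = 246 mm.


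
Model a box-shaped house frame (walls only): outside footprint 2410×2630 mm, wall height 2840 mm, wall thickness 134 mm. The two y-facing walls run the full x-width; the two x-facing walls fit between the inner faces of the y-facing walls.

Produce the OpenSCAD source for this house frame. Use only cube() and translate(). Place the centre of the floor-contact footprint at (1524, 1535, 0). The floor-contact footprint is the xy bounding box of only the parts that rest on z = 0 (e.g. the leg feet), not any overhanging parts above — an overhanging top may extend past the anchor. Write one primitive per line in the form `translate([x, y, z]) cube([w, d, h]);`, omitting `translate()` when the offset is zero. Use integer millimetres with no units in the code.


translate([319, 220, 0]) cube([2410, 134, 2840]);
translate([319, 2716, 0]) cube([2410, 134, 2840]);
translate([319, 354, 0]) cube([134, 2362, 2840]);
translate([2595, 354, 0]) cube([134, 2362, 2840]);


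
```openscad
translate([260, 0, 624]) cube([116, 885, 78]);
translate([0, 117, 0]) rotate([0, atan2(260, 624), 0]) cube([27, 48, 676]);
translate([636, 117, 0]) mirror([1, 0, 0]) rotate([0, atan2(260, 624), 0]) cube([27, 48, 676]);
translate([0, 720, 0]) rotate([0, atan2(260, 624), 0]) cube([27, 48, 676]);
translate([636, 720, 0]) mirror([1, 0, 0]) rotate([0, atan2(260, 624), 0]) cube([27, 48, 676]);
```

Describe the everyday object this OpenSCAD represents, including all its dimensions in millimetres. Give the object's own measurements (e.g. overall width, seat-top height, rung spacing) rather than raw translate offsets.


A sawhorse. A 116×885×78 mm beam (x, y, z) sits on two A-frame leg pairs. Each pair is two raked legs of 27×48 mm section (48 mm along y) splaying symmetrically in x. Each leg rises 624 mm vertically over 260 mm of horizontal reach and is 676 mm long along its own axis. Every leg's outer bottom edge rests on the floor and its outer top edge meets a bottom edge of the beam — the left legs (tilting toward +x) meet the beam's −x bottom edge, the right legs (their mirror images, tilting toward −x) meet its +x bottom edge — so the leg tops tuck under the beam, the beam's underside is 624 mm above the floor, and the feet are 636 mm apart outside-to-outside with the beam centred between them. The two leg pairs are set in 117 mm from either end of the beam.


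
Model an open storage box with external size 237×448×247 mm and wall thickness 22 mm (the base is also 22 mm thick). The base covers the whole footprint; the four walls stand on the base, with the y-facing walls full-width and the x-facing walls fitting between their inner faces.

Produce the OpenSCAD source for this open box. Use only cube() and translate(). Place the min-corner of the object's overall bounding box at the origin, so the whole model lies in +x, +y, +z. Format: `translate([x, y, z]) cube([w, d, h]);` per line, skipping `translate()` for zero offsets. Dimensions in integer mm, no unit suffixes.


cube([237, 448, 22]);
translate([0, 0, 22]) cube([237, 22, 225]);
translate([0, 426, 22]) cube([237, 22, 225]);
translate([0, 22, 22]) cube([22, 404, 225]);
translate([215, 22, 22]) cube([22, 404, 225]);


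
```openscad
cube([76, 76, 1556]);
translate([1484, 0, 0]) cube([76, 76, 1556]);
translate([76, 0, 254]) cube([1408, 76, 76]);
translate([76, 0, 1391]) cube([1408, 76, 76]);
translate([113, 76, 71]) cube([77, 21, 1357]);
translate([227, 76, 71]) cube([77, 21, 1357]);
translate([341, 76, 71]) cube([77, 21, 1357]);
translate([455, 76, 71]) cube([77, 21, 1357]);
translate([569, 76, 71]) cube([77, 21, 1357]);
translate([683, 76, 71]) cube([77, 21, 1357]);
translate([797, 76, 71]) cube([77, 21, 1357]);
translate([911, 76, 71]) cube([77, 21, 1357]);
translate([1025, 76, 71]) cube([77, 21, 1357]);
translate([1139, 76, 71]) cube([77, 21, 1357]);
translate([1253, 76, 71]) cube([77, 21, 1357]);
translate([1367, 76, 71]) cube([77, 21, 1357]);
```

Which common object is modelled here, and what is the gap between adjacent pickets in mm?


A fence section. The picket gap is 37 mm.

Two posts, two rails, 12 pickets — a fence section. Span 1408 mm holds 12 pickets of 77 mm with 13 equal gaps: ⌊(1408 − 12·77) / 13⌋ = 37 mm.


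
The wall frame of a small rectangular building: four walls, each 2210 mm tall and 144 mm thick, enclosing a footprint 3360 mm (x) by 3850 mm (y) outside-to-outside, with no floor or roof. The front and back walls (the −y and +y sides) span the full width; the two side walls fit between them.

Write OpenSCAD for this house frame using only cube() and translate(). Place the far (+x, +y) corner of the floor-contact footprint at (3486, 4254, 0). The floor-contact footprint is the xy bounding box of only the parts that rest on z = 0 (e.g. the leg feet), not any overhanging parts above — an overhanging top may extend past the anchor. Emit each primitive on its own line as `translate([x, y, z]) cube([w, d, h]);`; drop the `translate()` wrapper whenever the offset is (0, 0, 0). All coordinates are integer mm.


translate([126, 404, 0]) cube([3360, 144, 2210]);
translate([126, 4110, 0]) cube([3360, 144, 2210]);
translate([126, 548, 0]) cube([144, 3562, 2210]);
translate([3342, 548, 0]) cube([144, 3562, 2210]);


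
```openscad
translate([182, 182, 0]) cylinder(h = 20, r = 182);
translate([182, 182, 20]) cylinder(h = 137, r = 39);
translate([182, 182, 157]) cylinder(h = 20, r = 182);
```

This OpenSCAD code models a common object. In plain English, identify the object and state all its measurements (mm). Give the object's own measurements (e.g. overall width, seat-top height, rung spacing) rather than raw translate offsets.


A spool: two coaxial disc flanges of radius 182 mm and thickness 20 mm, joined by a core cylinder of radius 39 mm and height 137 mm. The lower flange rests on z = 0 and the three cylinders share a vertical axis.


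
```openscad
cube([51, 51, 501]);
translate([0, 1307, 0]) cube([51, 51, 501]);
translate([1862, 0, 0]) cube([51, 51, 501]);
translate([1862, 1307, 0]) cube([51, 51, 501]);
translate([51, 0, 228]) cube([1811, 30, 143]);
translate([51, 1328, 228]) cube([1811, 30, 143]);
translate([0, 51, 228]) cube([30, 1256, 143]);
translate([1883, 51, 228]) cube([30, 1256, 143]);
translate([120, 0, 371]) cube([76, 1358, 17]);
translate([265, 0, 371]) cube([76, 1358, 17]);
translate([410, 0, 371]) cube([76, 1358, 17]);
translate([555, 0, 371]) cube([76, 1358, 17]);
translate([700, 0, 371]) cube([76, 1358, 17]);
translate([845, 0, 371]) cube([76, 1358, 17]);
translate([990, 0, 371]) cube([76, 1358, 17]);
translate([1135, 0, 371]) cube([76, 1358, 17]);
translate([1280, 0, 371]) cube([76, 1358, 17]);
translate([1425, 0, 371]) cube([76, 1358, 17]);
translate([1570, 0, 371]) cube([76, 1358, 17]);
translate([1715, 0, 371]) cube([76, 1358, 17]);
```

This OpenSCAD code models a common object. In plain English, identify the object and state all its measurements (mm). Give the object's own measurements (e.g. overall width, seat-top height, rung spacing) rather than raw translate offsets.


A bed frame 1913 mm long (x) by 1358 mm wide (y). Four 51×51 mm corner posts, 501 mm tall, at the corners of the footprint. Four rails of 30 mm thickness and 143 mm height run between adjacent posts with their undersides at z = 228 mm, their outer faces flush with the outside of the frame (the two x-running rails run between the posts' inner faces; the two y-running rails run between the posts' inner faces). 12 slats, each 76 mm wide (x) and 17 mm thick, lie across the top of the two x-running rails, running the full 1358 mm width of the frame in y; along x they sit between the end posts with a 69 mm gap after the −x posts and between neighbouring slats, leaving 71 mm before the +x posts.


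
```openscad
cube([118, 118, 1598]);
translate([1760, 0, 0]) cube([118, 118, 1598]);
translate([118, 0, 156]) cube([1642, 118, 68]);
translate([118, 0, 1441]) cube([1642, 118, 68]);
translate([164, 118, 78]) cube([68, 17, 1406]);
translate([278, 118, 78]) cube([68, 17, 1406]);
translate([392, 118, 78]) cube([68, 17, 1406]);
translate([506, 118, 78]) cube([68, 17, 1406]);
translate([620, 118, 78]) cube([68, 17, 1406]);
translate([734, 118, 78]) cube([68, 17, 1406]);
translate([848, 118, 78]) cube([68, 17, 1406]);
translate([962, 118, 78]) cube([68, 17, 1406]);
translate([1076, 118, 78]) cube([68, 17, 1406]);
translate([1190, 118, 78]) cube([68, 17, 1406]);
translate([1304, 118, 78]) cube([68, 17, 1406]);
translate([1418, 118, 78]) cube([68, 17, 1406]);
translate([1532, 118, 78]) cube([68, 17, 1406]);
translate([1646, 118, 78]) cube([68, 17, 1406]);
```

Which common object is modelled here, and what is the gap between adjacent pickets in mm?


A fence section. The picket gap is 46 mm.

Two posts, two rails, 14 pickets — a fence section. Span 1642 mm holds 14 pickets of 68 mm with 15 equal gaps: ⌊(1642 − 14·68) / 15⌋ = 46 mm.


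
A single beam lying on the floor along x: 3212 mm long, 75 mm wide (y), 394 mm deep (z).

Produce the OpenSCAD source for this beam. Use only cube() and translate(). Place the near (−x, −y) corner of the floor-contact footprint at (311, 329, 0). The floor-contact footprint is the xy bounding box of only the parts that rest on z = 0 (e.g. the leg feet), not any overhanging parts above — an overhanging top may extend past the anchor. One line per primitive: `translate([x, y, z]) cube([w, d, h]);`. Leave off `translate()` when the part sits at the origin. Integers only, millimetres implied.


translate([311, 329, 0]) cube([3212, 75, 394]);


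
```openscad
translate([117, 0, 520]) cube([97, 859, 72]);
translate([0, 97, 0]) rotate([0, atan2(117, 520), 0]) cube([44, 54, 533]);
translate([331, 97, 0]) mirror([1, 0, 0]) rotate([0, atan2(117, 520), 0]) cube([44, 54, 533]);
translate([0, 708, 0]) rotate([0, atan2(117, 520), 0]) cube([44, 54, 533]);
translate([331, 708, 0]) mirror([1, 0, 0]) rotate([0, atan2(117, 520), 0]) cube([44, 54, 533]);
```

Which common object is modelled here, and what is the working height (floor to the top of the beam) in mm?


A sawhorse. The overall height is 592 mm.

A beam across two mirrored pairs of raked legs — a sawhorse. The beam's underside is at z = 520 (matching the legs' vertical rise in atan2(117, 520)) and the beam is 72 mm tall, so its top is at 520 + 72 = 592 mm. The raked legs top out at the beam's underside, so that is the highest point.


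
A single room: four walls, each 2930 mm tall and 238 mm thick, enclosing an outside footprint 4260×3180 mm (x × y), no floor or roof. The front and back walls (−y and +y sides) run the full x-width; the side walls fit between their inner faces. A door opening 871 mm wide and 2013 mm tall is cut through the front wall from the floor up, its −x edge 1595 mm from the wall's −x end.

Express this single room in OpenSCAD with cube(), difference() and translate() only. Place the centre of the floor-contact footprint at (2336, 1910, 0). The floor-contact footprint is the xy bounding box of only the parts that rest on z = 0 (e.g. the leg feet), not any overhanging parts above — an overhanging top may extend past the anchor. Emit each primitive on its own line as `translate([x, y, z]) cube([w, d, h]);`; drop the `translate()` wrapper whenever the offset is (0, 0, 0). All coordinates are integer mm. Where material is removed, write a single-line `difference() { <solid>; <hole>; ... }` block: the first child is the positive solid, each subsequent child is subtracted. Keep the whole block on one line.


difference() { translate([206, 320, 0]) cube([4260, 238, 2930]); translate([1801, 320, 0]) cube([871, 238, 2013]); }
translate([206, 3262, 0]) cube([4260, 238, 2930]);
translate([206, 558, 0]) cube([238, 2704, 2930]);
translate([4228, 558, 0]) cube([238, 2704, 2930]);


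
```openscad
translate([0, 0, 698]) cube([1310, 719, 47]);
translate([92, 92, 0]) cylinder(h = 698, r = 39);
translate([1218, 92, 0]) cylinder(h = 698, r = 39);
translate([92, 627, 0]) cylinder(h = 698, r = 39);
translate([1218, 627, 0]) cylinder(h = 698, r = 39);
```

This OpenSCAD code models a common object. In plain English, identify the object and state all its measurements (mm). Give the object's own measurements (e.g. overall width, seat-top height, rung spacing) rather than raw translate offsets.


A rectangular dining table. The top is 1310×719×47 mm with its upper surface at z = 745 mm. It stands on four round legs of 78 mm diameter, each leg's bounding box inset 53 mm from the nearest pair of top edges, running from the floor to the underside of the top.


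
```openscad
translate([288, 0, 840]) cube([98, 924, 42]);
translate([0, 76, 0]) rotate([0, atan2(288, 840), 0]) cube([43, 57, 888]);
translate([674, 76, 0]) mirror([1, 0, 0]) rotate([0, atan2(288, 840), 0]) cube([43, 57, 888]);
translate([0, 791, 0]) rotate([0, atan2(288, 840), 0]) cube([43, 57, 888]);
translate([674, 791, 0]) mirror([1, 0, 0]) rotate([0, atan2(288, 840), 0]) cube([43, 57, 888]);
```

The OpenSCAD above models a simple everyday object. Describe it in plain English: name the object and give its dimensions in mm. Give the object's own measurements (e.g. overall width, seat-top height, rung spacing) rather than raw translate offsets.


A sawhorse. A 98×924×42 mm beam (x, y, z) sits on two A-frame leg pairs. Each pair is two raked legs of 43×57 mm section (57 mm along y) splaying symmetrically in x. Each leg rises 840 mm vertically over 288 mm of horizontal reach and is 888 mm long along its own axis. Every leg's outer bottom edge rests on the floor and its outer top edge meets a bottom edge of the beam — the left legs (tilting toward +x) meet the beam's −x bottom edge, the right legs (their mirror images, tilting toward −x) meet its +x bottom edge — so the leg tops tuck under the beam, the beam's underside is 840 mm above the floor, and the feet are 674 mm apart outside-to-outside with the beam centred between them. The two leg pairs are set in 76 mm from either end of the beam.


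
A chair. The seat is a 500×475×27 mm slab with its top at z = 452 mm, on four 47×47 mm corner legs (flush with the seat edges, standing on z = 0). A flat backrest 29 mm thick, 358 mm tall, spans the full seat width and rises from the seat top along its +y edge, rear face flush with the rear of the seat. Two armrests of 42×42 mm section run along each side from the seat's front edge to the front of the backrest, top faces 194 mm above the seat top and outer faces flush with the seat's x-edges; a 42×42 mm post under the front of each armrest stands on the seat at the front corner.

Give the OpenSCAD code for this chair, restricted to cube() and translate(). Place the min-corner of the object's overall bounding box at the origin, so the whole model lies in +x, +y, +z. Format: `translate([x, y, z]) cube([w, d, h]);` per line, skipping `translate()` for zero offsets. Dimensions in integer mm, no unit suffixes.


translate([0, 0, 425]) cube([500, 475, 27]);
cube([47, 47, 425]);
translate([453, 0, 0]) cube([47, 47, 425]);
translate([0, 428, 0]) cube([47, 47, 425]);
translate([453, 428, 0]) cube([47, 47, 425]);
translate([0, 446, 452]) cube([500, 29, 358]);
translate([0, 0, 604]) cube([42, 446, 42]);
translate([458, 0, 604]) cube([42, 446, 42]);
translate([0, 0, 452]) cube([42, 42, 152]);
translate([458, 0, 452]) cube([42, 42, 152]);


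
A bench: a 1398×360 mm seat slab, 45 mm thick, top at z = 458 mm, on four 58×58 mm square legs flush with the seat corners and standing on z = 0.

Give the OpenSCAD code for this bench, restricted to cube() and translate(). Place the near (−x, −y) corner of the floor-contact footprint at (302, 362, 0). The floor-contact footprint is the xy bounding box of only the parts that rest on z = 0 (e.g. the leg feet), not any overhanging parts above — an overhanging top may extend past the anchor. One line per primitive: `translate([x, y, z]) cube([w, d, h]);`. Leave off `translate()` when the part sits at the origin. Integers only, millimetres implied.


// leg_h = 458 − 45 = 413
translate([302, 362, 413]) cube([1398, 360, 45]);
translate([302, 362, 0]) cube([58, 58, 413]);
translate([302, 664, 0]) cube([58, 58, 413]);
translate([1642, 362, 0]) cube([58, 58, 413]);
translate([1642, 664, 0]) cube([58, 58, 413]);


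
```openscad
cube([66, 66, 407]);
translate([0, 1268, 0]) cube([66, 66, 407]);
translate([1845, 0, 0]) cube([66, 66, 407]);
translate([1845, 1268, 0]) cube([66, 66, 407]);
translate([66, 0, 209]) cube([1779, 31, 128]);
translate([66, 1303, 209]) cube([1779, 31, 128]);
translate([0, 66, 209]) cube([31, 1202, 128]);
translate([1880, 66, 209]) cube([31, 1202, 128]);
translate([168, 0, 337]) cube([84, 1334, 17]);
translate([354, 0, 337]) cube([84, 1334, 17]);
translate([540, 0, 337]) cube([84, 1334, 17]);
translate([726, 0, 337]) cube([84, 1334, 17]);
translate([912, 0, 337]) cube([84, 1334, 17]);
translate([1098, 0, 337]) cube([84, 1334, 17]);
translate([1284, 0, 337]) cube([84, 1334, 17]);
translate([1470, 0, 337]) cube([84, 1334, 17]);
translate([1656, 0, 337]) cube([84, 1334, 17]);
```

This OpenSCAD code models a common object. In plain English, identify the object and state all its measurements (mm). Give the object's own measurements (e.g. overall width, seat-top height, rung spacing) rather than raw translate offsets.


A bed frame 1911 mm long (x) by 1334 mm wide (y). Four 66×66 mm corner posts, 407 mm tall, at the corners of the footprint. Four rails of 31 mm thickness and 128 mm height run between adjacent posts with their undersides at z = 209 mm, their outer faces flush with the outside of the frame (the two x-running rails run between the posts' inner faces; the two y-running rails run between the posts' inner faces). 9 slats, each 84 mm wide (x) and 17 mm thick, lie across the top of the two x-running rails, running the full 1334 mm width of the frame in y; along x they sit between the end posts with a 102 mm gap after the −x posts and between neighbouring slats, leaving 105 mm before the +x posts.


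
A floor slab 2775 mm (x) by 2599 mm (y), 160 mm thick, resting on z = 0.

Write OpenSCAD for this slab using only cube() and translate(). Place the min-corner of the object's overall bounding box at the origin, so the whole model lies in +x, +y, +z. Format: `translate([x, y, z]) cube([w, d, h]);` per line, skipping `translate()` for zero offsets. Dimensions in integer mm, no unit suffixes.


cube([2775, 2599, 160]);


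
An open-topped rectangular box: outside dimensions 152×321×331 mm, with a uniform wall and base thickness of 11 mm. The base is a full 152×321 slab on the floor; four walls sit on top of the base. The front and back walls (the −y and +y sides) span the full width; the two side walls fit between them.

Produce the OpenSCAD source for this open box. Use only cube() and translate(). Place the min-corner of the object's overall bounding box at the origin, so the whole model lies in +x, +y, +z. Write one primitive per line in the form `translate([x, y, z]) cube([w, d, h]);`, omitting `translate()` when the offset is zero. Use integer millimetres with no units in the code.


cube([152, 321, 11]);
translate([0, 0, 11]) cube([152, 11, 320]);
translate([0, 310, 11]) cube([152, 11, 320]);
translate([0, 11, 11]) cube([11, 299, 320]);
translate([141, 11, 11]) cube([11, 299, 320]);


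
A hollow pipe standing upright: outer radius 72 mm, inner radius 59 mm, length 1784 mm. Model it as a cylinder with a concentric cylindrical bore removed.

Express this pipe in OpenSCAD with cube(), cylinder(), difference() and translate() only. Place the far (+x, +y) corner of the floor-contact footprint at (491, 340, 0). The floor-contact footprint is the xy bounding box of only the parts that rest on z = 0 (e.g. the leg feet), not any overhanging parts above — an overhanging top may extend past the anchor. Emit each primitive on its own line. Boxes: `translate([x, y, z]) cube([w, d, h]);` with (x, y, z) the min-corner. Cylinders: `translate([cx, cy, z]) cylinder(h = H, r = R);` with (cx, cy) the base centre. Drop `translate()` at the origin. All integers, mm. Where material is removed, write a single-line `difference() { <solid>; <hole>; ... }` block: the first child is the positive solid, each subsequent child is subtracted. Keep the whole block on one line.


difference() { translate([419, 268, 0]) cylinder(h = 1784, r = 72); translate([419, 268, 0]) cylinder(h = 1784, r = 59); }


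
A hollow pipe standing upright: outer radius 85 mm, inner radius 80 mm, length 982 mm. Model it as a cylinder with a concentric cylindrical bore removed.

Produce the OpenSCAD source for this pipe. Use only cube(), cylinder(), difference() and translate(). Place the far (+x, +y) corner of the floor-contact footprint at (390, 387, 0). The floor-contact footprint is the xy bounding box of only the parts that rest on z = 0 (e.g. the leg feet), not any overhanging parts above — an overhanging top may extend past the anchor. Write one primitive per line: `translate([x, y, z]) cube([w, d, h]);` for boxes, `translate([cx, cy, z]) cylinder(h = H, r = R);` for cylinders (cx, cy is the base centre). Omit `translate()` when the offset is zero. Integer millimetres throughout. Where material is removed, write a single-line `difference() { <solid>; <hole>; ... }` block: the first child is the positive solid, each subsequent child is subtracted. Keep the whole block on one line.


difference() { translate([305, 302, 0]) cylinder(h = 982, r = 85); translate([305, 302, 0]) cylinder(h = 982, r = 80); }
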